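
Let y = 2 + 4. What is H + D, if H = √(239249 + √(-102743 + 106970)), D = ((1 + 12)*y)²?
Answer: 6084 + √(239249 + √4227) ≈ 6573.2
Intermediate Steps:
y = 6
D = 6084 (D = ((1 + 12)*6)² = (13*6)² = 78² = 6084)
H = √(239249 + √4227) ≈ 489.20
H + D = √(239249 + √4227) + 6084 = 6084 + √(239249 + √4227)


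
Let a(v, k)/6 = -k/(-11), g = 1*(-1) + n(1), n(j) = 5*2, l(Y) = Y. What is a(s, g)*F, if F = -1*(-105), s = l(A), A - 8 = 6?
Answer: 5670/11 ≈ 515.45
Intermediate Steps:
A = 14 (A = 8 + 6 = 14)
n(j) = 10
s = 14
g = 9 (g = 1*(-1) + 10 = -1 + 10 = 9)
a(v, k) = 6*k/11 (a(v, k) = 6*(-k/(-11)) = 6*(-k*(-1)/11) = 6*(-(-1)*k/11) = 6*(k/11) = 6*k/11)
F = 105
a(s, g)*F = ((6/11)*9)*105 = (54/11)*105 = 5670/11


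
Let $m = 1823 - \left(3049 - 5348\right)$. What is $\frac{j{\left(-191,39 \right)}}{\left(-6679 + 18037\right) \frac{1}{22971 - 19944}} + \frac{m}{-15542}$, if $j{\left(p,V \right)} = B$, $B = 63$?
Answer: $\frac{162058737}{9807002} \approx 16.525$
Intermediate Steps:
$j{\left(p,V \right)} = 63$
$m = 4122$ ($m = 1823 - -2299 = 1823 + 2299 = 4122$)
$\frac{j{\left(-191,39 \right)}}{\left(-6679 + 18037\right) \frac{1}{22971 - 19944}} + \frac{m}{-15542} = \frac{63}{\left(-6679 + 18037\right) \frac{1}{22971 - 19944}} + \frac{4122}{-15542} = \frac{63}{11358 \cdot \frac{1}{3027}} + 4122 \left(- \frac{1}{15542}\right) = \frac{63}{11358 \cdot \frac{1}{3027}} - \frac{2061}{7771} = \frac{63}{\frac{3786}{1009}} - \frac{2061}{7771} = 63 \cdot \frac{1009}{3786} - \frac{2061}{7771} = \frac{21189}{1262} - \frac{2061}{7771} = \frac{162058737}{9807002}$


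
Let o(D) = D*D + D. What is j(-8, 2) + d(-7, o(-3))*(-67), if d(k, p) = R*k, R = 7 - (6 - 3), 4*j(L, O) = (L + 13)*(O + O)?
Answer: 1881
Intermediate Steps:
o(D) = D + D² (o(D) = D² + D = D + D²)
j(L, O) = O*(13 + L)/2 (j(L, O) = ((L + 13)*(O + O))/4 = ((13 + L)*(2*O))/4 = (2*O*(13 + L))/4 = O*(13 + L)/2)
R = 4 (R = 7 - 1*3 = 7 - 3 = 4)
d(k, p) = 4*k
j(-8, 2) + d(-7, o(-3))*(-67) = (½)*2*(13 - 8) + (4*(-7))*(-67) = (½)*2*5 - 28*(-67) = 5 + 1876 = 1881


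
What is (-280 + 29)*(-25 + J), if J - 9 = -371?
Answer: 97137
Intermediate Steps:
J = -362 (J = 9 - 371 = -362)
(-280 + 29)*(-25 + J) = (-280 + 29)*(-25 - 362) = -251*(-387) = 97137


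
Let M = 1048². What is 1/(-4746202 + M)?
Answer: -1/3647898 ≈ -2.7413e-7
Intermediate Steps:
M = 1098304
1/(-4746202 + M) = 1/(-4746202 + 1098304) = 1/(-3647898) = -1/3647898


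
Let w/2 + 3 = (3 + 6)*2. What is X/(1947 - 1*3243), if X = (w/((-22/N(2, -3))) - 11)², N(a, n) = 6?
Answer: -44521/156816 ≈ -0.28391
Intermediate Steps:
w = 30 (w = -6 + 2*((3 + 6)*2) = -6 + 2*(9*2) = -6 + 2*18 = -6 + 36 = 30)
X = 44521/121 (X = (30/((-22/6)) - 11)² = (30/((-22*⅙)) - 11)² = (30/(-11/3) - 11)² = (30*(-3/11) - 11)² = (-90/11 - 11)² = (-211/11)² = 44521/121 ≈ 367.94)
X/(1947 - 1*3243) = 44521/(121*(1947 - 1*3243)) = 44521/(121*(1947 - 3243)) = (44521/121)/(-1296) = (44521/121)*(-1/1296) = -44521/156816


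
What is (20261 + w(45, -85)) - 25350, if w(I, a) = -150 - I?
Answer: -5284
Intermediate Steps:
(20261 + w(45, -85)) - 25350 = (20261 + (-150 - 1*45)) - 25350 = (20261 + (-150 - 45)) - 25350 = (20261 - 195) - 25350 = 20066 - 25350 = -5284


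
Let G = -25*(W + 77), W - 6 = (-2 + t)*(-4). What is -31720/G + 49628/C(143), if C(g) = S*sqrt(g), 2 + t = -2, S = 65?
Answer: 6344/535 + 49628*sqrt(143)/9295 ≈ 75.706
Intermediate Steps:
t = -4 (t = -2 - 2 = -4)
W = 30 (W = 6 + (-2 - 4)*(-4) = 6 - 6*(-4) = 6 + 24 = 30)
C(g) = 65*sqrt(g)
G = -2675 (G = -25*(30 + 77) = -25*107 = -2675)
-31720/G + 49628/C(143) = -31720/(-2675) + 49628/((65*sqrt(143))) = -31720*(-1/2675) + 49628*(sqrt(143)/9295) = 6344/535 + 49628*sqrt(143)/9295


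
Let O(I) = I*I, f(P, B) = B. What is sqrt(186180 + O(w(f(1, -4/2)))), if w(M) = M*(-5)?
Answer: 2*sqrt(46570) ≈ 431.60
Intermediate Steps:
w(M) = -5*M
O(I) = I**2
sqrt(186180 + O(w(f(1, -4/2)))) = sqrt(186180 + (-(-20)/2)**2) = sqrt(186180 + (-5*(-2))**2) = sqrt(186180 + 10**2) = sqrt(186180 + 100) = sqrt(186280) = 2*sqrt(46570)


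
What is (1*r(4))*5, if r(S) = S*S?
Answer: 80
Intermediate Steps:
r(S) = S²
(1*r(4))*5 = (1*4²)*5 = (1*16)*5 = 16*5 = 80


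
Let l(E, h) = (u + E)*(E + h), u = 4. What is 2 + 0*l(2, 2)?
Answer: 2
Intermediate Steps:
l(E, h) = (4 + E)*(E + h)
2 + 0*l(2, 2) = 2 + 0*(2² + 4*2 + 4*2 + 2*2) = 2 + 0*(4 + 8 + 8 + 4) = 2 + 0*24 = 2 + 0 = 2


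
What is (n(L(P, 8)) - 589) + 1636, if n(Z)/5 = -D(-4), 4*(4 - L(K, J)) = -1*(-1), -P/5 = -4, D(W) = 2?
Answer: 1037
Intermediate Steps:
P = 20 (P = -5*(-4) = 20)
L(K, J) = 15/4 (L(K, J) = 4 - (-1)*(-1)/4 = 4 - ¼*1 = 4 - ¼ = 15/4)
n(Z) = -10 (n(Z) = 5*(-1*2) = 5*(-2) = -10)
(n(L(P, 8)) - 589) + 1636 = (-10 - 589) + 1636 = -599 + 1636 = 1037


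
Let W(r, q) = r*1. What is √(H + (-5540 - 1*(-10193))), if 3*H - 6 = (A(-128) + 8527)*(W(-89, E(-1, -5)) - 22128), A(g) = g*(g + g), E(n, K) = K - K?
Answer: 15*I*√1359166 ≈ 17488.0*I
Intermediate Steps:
E(n, K) = 0
W(r, q) = r
A(g) = 2*g² (A(g) = g*(2*g) = 2*g²)
H = -305817003 (H = 2 + ((2*(-128)² + 8527)*(-89 - 22128))/3 = 2 + ((2*16384 + 8527)*(-22217))/3 = 2 + ((32768 + 8527)*(-22217))/3 = 2 + (41295*(-22217))/3 = 2 + (⅓)*(-917451015) = 2 - 305817005 = -305817003)
√(H + (-5540 - 1*(-10193))) = √(-305817003 + (-5540 - 1*(-10193))) = √(-305817003 + (-5540 + 10193)) = √(-305817003 + 4653) = √(-305812350) = 15*I*√1359166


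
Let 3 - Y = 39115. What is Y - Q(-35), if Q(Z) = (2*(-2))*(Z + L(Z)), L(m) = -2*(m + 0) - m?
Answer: -38832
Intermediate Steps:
Y = -39112 (Y = 3 - 1*39115 = 3 - 39115 = -39112)
L(m) = -3*m (L(m) = -2*m - m = -3*m)
Q(Z) = 8*Z (Q(Z) = (2*(-2))*(Z - 3*Z) = -(-8)*Z = 8*Z)
Y - Q(-35) = -39112 - 8*(-35) = -39112 - 1*(-280) = -39112 + 280 = -38832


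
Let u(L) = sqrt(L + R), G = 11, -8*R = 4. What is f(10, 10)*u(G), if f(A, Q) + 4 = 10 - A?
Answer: -2*sqrt(42) ≈ -12.961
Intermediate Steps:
f(A, Q) = 6 - A (f(A, Q) = -4 + (10 - A) = 6 - A)
R = -1/2 (R = -1/8*4 = -1/2 ≈ -0.50000)
u(L) = sqrt(-1/2 + L) (u(L) = sqrt(L - 1/2) = sqrt(-1/2 + L))
f(10, 10)*u(G) = (6 - 1*10)*(sqrt(-2 + 4*11)/2) = (6 - 10)*(sqrt(-2 + 44)/2) = -2*sqrt(42)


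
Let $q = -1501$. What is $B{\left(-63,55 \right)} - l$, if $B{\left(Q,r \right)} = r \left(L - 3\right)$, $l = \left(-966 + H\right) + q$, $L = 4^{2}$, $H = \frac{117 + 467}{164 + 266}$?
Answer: $\frac{683838}{215} \approx 3180.6$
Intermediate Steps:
$H = \frac{292}{215}$ ($H = \frac{584}{430} = 584 \cdot \frac{1}{430} = \frac{292}{215} \approx 1.3581$)
$L = 16$
$l = - \frac{530113}{215}$ ($l = \left(-966 + \frac{292}{215}\right) - 1501 = - \frac{207398}{215} - 1501 = - \frac{530113}{215} \approx -2465.6$)
$B{\left(Q,r \right)} = 13 r$ ($B{\left(Q,r \right)} = r \left(16 - 3\right) = r 13 = 13 r$)
$B{\left(-63,55 \right)} - l = 13 \cdot 55 - - \frac{530113}{215} = 715 + \frac{530113}{215} = \frac{683838}{215}$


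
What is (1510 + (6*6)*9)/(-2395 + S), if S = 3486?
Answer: 1834/1091 ≈ 1.6810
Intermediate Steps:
(1510 + (6*6)*9)/(-2395 + S) = (1510 + (6*6)*9)/(-2395 + 3486) = (1510 + 36*9)/1091 = (1510 + 324)*(1/1091) = 1834*(1/1091) = 1834/1091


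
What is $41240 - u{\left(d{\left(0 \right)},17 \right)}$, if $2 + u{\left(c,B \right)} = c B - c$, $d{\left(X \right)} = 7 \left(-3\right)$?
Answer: $41578$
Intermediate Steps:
$d{\left(X \right)} = -21$
$u{\left(c,B \right)} = -2 - c + B c$ ($u{\left(c,B \right)} = -2 + \left(c B - c\right) = -2 + \left(B c - c\right) = -2 + \left(- c + B c\right) = -2 - c + B c$)
$41240 - u{\left(d{\left(0 \right)},17 \right)} = 41240 - \left(-2 - -21 + 17 \left(-21\right)\right) = 41240 - \left(-2 + 21 - 357\right) = 41240 - -338 = 41240 + 338 = 41578$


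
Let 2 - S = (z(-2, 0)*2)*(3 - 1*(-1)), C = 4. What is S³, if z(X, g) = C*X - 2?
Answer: 551368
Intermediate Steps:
z(X, g) = -2 + 4*X (z(X, g) = 4*X - 2 = -2 + 4*X)
S = 82 (S = 2 - (-2 + 4*(-2))*2*(3 - 1*(-1)) = 2 - (-2 - 8)*2*(3 + 1) = 2 - (-10*2)*4 = 2 - (-20)*4 = 2 - 1*(-80) = 2 + 80 = 82)
S³ = 82³ = 551368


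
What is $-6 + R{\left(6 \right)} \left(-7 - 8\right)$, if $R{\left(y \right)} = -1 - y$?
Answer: $99$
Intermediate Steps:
$-6 + R{\left(6 \right)} \left(-7 - 8\right) = -6 + \left(-1 - 6\right) \left(-7 - 8\right) = -6 - -105 = -6 + 105 = 99$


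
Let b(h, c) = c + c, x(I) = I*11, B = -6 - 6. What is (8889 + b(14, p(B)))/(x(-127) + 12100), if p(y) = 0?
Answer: 8889/10703 ≈ 0.83051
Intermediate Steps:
B = -12
x(I) = 11*I
b(h, c) = 2*c
(8889 + b(14, p(B)))/(x(-127) + 12100) = (8889 + 2*0)/(11*(-127) + 12100) = (8889 + 0)/(-1397 + 12100) = 8889/10703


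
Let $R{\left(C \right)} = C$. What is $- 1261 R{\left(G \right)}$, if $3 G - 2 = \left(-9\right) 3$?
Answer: $\frac{31525}{3} \approx 10508.0$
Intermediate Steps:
$G = - \frac{25}{3}$ ($G = \frac{2}{3} + \frac{\left(-9\right) 3}{3} = \frac{2}{3} + \frac{1}{3} \left(-27\right) = \frac{2}{3} - 9 = - \frac{25}{3} \approx -8.3333$)
$- 1261 R{\left(G \right)} = \left(-1261\right) \left(- \frac{25}{3}\right) = \frac{31525}{3}$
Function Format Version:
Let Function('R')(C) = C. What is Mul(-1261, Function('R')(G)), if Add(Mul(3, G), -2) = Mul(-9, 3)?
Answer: Rational(31525, 3) ≈ 10508.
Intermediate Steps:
G = Rational(-25, 3) (G = Add(Rational(2, 3), Mul(Rational(1, 3), Mul(-9, 3))) = Add(Rational(2, 3), Mul(Rational(1, 3), -27)) = Add(Rational(2, 3), -9) = Rational(-25, 3) ≈ -8.3333)
Mul(-1261, Function('R')(G)) = Mul(-1261, Rational(-25, 3)) = Rational(31525, 3)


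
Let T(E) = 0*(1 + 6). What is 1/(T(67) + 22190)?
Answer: 1/22190 ≈ 4.5065e-5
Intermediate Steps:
T(E) = 0 (T(E) = 0*7 = 0)
1/(T(67) + 22190) = 1/(0 + 22190) = 1/22190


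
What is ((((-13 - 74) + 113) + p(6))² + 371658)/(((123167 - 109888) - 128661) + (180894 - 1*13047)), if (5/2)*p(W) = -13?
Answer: 9302266/1311625 ≈ 7.0922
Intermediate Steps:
p(W) = -26/5 (p(W) = (⅖)*(-13) = -26/5)
((((-13 - 74) + 113) + p(6))² + 371658)/(((123167 - 109888) - 128661) + (180894 - 1*13047)) = ((((-13 - 74) + 113) - 26/5)² + 371658)/(((123167 - 109888) - 128661) + (180894 - 1*13047)) = (((-87 + 113) - 26/5)² + 371658)/((13279 - 128661) + (180894 - 13047)) = ((26 - 26/5)² + 371658)/(-115382 + 167847) = ((104/5)² + 371658)/52465 = (10816/25 + 371658)*(1/52465) = (9302266/25)*(1/52465) = 9302266/1311625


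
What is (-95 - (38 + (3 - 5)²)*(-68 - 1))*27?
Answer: 75681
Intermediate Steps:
(-95 - (38 + (3 - 5)²)*(-68 - 1))*27 = (-95 - (38 + (-2)²)*(-69))*27 = (-95 - (38 + 4)*(-69))*27 = (-95 - 42*(-69))*27 = (-95 - 1*(-2898))*27 = (-95 + 2898)*27 = 2803*27 = 75681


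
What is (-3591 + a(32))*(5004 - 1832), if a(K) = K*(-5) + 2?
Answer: -11891828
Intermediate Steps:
a(K) = 2 - 5*K (a(K) = -5*K + 2 = 2 - 5*K)
(-3591 + a(32))*(5004 - 1832) = (-3591 + (2 - 5*32))*(5004 - 1832) = (-3591 + (2 - 160))*3172 = (-3591 - 158)*3172 = -3749*3172 = -11891828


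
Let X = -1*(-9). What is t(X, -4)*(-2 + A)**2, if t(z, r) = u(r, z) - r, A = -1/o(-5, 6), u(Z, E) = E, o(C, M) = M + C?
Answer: 117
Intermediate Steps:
o(C, M) = C + M
X = 9
A = -1 (A = -1/(-5 + 6) = -1/1 = -1*1 = -1)
t(z, r) = z - r
t(X, -4)*(-2 + A)**2 = (9 - 1*(-4))*(-2 - 1)**2 = (9 + 4)*(-3)**2 = 13*9 = 117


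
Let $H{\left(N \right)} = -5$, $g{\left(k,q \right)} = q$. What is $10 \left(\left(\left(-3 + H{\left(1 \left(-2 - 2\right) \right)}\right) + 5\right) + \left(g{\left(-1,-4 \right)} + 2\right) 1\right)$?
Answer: $-50$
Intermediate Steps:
$10 \left(\left(\left(-3 + H{\left(1 \left(-2 - 2\right) \right)}\right) + 5\right) + \left(g{\left(-1,-4 \right)} + 2\right) 1\right) = 10 \left(\left(\left(-3 - 5\right) + 5\right) + \left(-4 + 2\right) 1\right) = 10 \left(\left(-8 + 5\right) - 2\right) = 10 \left(-3 - 2\right) = 10 \left(-5\right) = -50$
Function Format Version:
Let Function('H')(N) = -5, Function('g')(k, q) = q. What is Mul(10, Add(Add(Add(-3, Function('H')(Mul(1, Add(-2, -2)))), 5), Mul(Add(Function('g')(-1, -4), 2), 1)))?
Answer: -50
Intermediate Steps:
Mul(10, Add(Add(Add(-3, Function('H')(Mul(1, Add(-2, -2)))), 5), Mul(Add(Function('g')(-1, -4), 2), 1))) = Mul(10, Add(Add(Add(-3, -5), 5), Mul(Add(-4, 2), 1))) = Mul(10, Add(Add(-8, 5), Mul(-2, 1))) = Mul(10, Add(-3, -2)) = Mul(10, -5) = -50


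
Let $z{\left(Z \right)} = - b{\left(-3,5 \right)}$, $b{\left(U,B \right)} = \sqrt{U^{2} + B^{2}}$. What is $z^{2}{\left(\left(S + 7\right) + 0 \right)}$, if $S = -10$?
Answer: $34$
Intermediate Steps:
$b{\left(U,B \right)} = \sqrt{B^{2} + U^{2}}$
$z{\left(Z \right)} = - \sqrt{34}$ ($z{\left(Z \right)} = - \sqrt{5^{2} + \left(-3\right)^{2}} = - \sqrt{25 + 9} = - \sqrt{34}$)
$z^{2}{\left(\left(S + 7\right) + 0 \right)} = \left(- \sqrt{34}\right)^{2} = 34$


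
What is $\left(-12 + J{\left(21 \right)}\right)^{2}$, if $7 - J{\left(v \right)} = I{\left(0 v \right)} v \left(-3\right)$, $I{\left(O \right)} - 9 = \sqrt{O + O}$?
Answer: $315844$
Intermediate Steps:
$I{\left(O \right)} = 9 + \sqrt{2} \sqrt{O}$ ($I{\left(O \right)} = 9 + \sqrt{O + O} = 9 + \sqrt{2 O} = 9 + \sqrt{2} \sqrt{O}$)
$J{\left(v \right)} = 7 + 27 v$ ($J{\left(v \right)} = 7 - \left(9 + \sqrt{2} \sqrt{0 v}\right) v \left(-3\right) = 7 - \left(9 + \sqrt{2} \sqrt{0}\right) v \left(-3\right) = 7 - \left(9 + \sqrt{2} \cdot 0\right) v \left(-3\right) = 7 - \left(9 + 0\right) v \left(-3\right) = 7 - 9 v \left(-3\right) = 7 - - 27 v = 7 + 27 v$)
$\left(-12 + J{\left(21 \right)}\right)^{2} = \left(-12 + \left(7 + 27 \cdot 21\right)\right)^{2} = \left(-12 + \left(7 + 567\right)\right)^{2} = \left(-12 + 574\right)^{2} = 562^{2} = 315844$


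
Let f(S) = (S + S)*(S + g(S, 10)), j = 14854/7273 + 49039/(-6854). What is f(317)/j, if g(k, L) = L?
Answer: -1476374917308/36407333 ≈ -40552.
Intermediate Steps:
j = -36407333/7121306 (j = 14854*(1/7273) + 49039*(-1/6854) = 2122/1039 - 49039/6854 = -36407333/7121306 ≈ -5.1124)
f(S) = 2*S*(10 + S) (f(S) = (S + S)*(S + 10) = (2*S)*(10 + S) = 2*S*(10 + S))
f(317)/j = (2*317*(10 + 317))/(-36407333/7121306) = (2*317*327)*(-7121306/36407333) = 207318*(-7121306/36407333) = -1476374917308/36407333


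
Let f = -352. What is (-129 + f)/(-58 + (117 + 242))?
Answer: -481/301 ≈ -1.5980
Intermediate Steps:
(-129 + f)/(-58 + (117 + 242)) = (-129 - 352)/(-58 + (117 + 242)) = -481/(-58 + 359) = -481/301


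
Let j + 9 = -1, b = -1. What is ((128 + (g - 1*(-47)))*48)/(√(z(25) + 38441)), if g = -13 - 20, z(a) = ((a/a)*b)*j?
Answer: 2272*√38451/12817 ≈ 34.760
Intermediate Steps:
j = -10 (j = -9 - 1 = -10)
z(a) = 10 (z(a) = ((a/a)*(-1))*(-10) = (1*(-1))*(-10) = -1*(-10) = 10)
g = -33
((128 + (g - 1*(-47)))*48)/(√(z(25) + 38441)) = ((128 + (-33 - 1*(-47)))*48)/(√(10 + 38441)) = ((128 + (-33 + 47))*48)/(√38451) = ((128 + 14)*48)*(√38451/38451) = (142*48)*(√38451/38451) = 6816*(√38451/38451) = 2272*√38451/12817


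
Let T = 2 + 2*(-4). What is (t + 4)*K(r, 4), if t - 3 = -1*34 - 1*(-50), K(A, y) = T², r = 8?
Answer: 828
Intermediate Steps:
T = -6 (T = 2 - 8 = -6)
K(A, y) = 36 (K(A, y) = (-6)² = 36)
t = 19 (t = 3 + (-1*34 - 1*(-50)) = 3 + (-34 + 50) = 3 + 16 = 19)
(t + 4)*K(r, 4) = (19 + 4)*36 = 23*36 = 828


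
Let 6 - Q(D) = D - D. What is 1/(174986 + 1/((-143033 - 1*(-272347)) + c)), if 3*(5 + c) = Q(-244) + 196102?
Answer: 584035/102197948513 ≈ 5.7147e-6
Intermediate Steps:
Q(D) = 6 (Q(D) = 6 - (D - D) = 6 - 1*0 = 6 + 0 = 6)
c = 196093/3 (c = -5 + (6 + 196102)/3 = -5 + (⅓)*196108 = -5 + 196108/3 = 196093/3 ≈ 65364.)
1/(174986 + 1/((-143033 - 1*(-272347)) + c)) = 1/(174986 + 1/((-143033 - 1*(-272347)) + 196093/3)) = 1/(174986 + 1/((-143033 + 272347) + 196093/3)) = 1/(174986 + 1/(129314 + 196093/3)) = 1/(174986 + 1/(584035/3)) = 1/(174986 + 3/584035) = 1/(102197948513/584035) = 584035/102197948513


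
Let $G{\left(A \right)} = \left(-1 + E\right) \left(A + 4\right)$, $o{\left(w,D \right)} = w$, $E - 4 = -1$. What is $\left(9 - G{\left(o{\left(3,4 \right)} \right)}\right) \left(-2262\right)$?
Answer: $11310$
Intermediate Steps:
$E = 3$ ($E = 4 - 1 = 3$)
$G{\left(A \right)} = 8 + 2 A$ ($G{\left(A \right)} = \left(-1 + 3\right) \left(A + 4\right) = 2 \left(4 + A\right) = 8 + 2 A$)
$\left(9 - G{\left(o{\left(3,4 \right)} \right)}\right) \left(-2262\right) = \left(9 - \left(8 + 2 \cdot 3\right)\right) \left(-2262\right) = \left(9 - \left(8 + 6\right)\right) \left(-2262\right) = \left(9 - 14\right) \left(-2262\right) = \left(-5\right) \left(-2262\right) = 11310$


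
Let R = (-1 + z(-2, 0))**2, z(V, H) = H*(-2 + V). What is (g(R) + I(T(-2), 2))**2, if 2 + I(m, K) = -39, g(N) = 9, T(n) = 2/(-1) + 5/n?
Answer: 1024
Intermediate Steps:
R = 1 (R = (-1 + 0*(-2 - 2))**2 = (-1 + 0*(-4))**2 = (-1 + 0)**2 = (-1)**2 = 1)
T(n) = -2 + 5/n (T(n) = 2*(-1) + 5/n = -2 + 5/n)
I(m, K) = -41 (I(m, K) = -2 - 39 = -41)
(g(R) + I(T(-2), 2))**2 = (9 - 41)**2 = (-32)**2 = 1024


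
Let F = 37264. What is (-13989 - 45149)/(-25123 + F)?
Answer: -59138/12141 ≈ -4.8709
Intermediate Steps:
(-13989 - 45149)/(-25123 + F) = (-13989 - 45149)/(-25123 + 37264) = -59138/12141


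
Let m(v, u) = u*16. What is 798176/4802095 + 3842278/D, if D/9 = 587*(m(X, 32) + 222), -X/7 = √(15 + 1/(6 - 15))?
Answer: 10773044303741/9310594713795 ≈ 1.1571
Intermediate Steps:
X = -7*√134/3 (X = -7*√(15 + 1/(6 - 15)) = -7*√(15 + 1/(-9)) = -7*√(15 - ⅑) = -7*√134/3 ≈ -27.010)
m(v, u) = 16*u
D = 3877722 (D = 9*(587*(16*32 + 222)) = 9*(587*(512 + 222)) = 9*(587*734) = 9*430858 = 3877722)
798176/4802095 + 3842278/D = 798176/4802095 + 3842278/3877722 = 798176*(1/4802095) + 3842278*(1/3877722) = 798176/4802095 + 1921139/1938861 = 10773044303741/9310594713795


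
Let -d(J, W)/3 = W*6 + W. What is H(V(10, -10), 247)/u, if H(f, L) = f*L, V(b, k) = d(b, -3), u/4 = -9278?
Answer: -15561/37112 ≈ -0.41930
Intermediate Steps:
u = -37112 (u = 4*(-9278) = -37112)
d(J, W) = -21*W (d(J, W) = -3*(W*6 + W) = -3*(6*W + W) = -21*W)
V(b, k) = 63 (V(b, k) = -21*(-3) = 63)
H(f, L) = L*f
H(V(10, -10), 247)/u = (247*63)/(-37112) = 15561*(-1/37112) = -15561/37112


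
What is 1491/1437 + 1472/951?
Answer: 1177735/455529 ≈ 2.5854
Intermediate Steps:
1491/1437 + 1472/951 = 1491*(1/1437) + 1472*(1/951) = 497/479 + 1472/951 = 1177735/455529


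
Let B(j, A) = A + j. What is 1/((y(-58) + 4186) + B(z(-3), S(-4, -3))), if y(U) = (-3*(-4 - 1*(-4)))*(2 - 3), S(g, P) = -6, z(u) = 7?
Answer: 1/4187 ≈ 0.00023883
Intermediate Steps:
y(U) = 0 (y(U) = -3*(-4 + 4)*(-1) = -3*0*(-1) = 0*(-1) = 0)
1/((y(-58) + 4186) + B(z(-3), S(-4, -3))) = 1/((0 + 4186) + (-6 + 7)) = 1/(4186 + 1) = 1/4187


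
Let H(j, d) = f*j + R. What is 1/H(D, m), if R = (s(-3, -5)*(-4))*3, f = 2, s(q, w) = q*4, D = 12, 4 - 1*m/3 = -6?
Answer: 1/168 ≈ 0.0059524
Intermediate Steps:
m = 30 (m = 12 - 3*(-6) = 12 + 18 = 30)
s(q, w) = 4*q
R = 144 (R = ((4*(-3))*(-4))*3 = -12*(-4)*3 = 48*3 = 144)
H(j, d) = 144 + 2*j (H(j, d) = 2*j + 144 = 144 + 2*j)
1/H(D, m) = 1/(144 + 2*12) = 1/(144 + 24) = 1/168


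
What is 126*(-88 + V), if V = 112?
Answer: 3024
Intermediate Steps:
126*(-88 + V) = 126*(-88 + 112) = 126*24 = 3024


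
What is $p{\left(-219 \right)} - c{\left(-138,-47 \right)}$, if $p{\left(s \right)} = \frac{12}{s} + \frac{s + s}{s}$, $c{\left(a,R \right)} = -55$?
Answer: $\frac{4157}{73} \approx 56.945$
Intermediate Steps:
$p{\left(s \right)} = 2 + \frac{12}{s}$ ($p{\left(s \right)} = \frac{12}{s} + \frac{2 s}{s} = \frac{12}{s} + 2 = 2 + \frac{12}{s}$)
$p{\left(-219 \right)} - c{\left(-138,-47 \right)} = \left(2 + \frac{12}{-219}\right) - -55 = \left(2 + 12 \left(- \frac{1}{219}\right)\right) + 55 = \left(2 - \frac{4}{73}\right) + 55 = \frac{142}{73} + 55 = \frac{4157}{73}$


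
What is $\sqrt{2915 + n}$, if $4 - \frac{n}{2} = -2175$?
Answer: $\sqrt{7273} \approx 85.282$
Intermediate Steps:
$n = 4358$ ($n = 8 - -4350 = 8 + 4350 = 4358$)
$\sqrt{2915 + n} = \sqrt{2915 + 4358} = \sqrt{7273}$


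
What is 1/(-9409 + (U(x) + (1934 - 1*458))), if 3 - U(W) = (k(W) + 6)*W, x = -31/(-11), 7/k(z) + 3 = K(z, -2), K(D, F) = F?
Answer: -55/436863 ≈ -0.00012590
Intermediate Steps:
k(z) = -7/5 (k(z) = 7/(-3 - 2) = 7/(-5) = 7*(-⅕) = -7/5)
x = 31/11 (x = -31*(-1/11) = 31/11 ≈ 2.8182)
U(W) = 3 - 23*W/5 (U(W) = 3 - (-7/5 + 6)*W = 3 - 23*W/5)
1/(-9409 + (U(x) + (1934 - 1*458))) = 1/(-9409 + ((3 - 23/5*31/11) + (1934 - 1*458))) = 1/(-9409 + ((3 - 713/55) + (1934 - 458))) = 1/(-9409 + (-548/55 + 1476)) = 1/(-9409 + 80632/55) = 1/(-436863/55) = -55/436863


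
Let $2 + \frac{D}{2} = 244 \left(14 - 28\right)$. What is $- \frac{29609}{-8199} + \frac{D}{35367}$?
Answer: $\frac{330377713}{96658011} \approx 3.418$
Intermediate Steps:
$D = -6836$ ($D = -4 + 2 \cdot 244 \left(14 - 28\right) = -4 + 2 \cdot 244 \left(-14\right) = -4 + 2 \left(-3416\right) = -4 - 6832 = -6836$)
$- \frac{29609}{-8199} + \frac{D}{35367} = - \frac{29609}{-8199} - \frac{6836}{35367} = \left(-29609\right) \left(- \frac{1}{8199}\right) - \frac{6836}{35367} = \frac{29609}{8199} - \frac{6836}{35367} = \frac{330377713}{96658011}$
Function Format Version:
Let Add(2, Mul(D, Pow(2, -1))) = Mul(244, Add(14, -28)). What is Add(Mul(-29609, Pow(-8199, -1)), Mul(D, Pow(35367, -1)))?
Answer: Rational(330377713, 96658011) ≈ 3.4180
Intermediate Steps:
D = -6836 (D = Add(-4, Mul(2, Mul(244, Add(14, -28)))) = Add(-4, Mul(2, Mul(244, -14))) = Add(-4, Mul(2, -3416)) = Add(-4, -6832) = -6836)
Add(Mul(-29609, Pow(-8199, -1)), Mul(D, Pow(35367, -1))) = Add(Mul(-29609, Pow(-8199, -1)), Mul(-6836, Pow(35367, -1))) = Add(Mul(-29609, Rational(-1, 8199)), Mul(-6836, Rational(1, 35367))) = Add(Rational(29609, 8199), Rational(-6836, 35367)) = Rational(330377713, 96658011)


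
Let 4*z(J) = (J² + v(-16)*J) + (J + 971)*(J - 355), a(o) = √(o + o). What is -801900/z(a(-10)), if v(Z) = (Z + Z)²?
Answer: 44232162480/4756116281 + 420837120*I*√5/4756116281 ≈ 9.3001 + 0.19785*I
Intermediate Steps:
a(o) = √2*√o (a(o) = √(2*o) = √2*√o)
v(Z) = 4*Z² (v(Z) = (2*Z)² = 4*Z²)
z(J) = 256*J + J²/4 + (-355 + J)*(971 + J)/4 (z(J) = ((J² + (4*(-16)²)*J) + (J + 971)*(J - 355))/4 = ((J² + (4*256)*J) + (971 + J)*(-355 + J))/4 = ((J² + 1024*J) + (-355 + J)*(971 + J))/4 = (J² + 1024*J + (-355 + J)*(971 + J))/4 = 256*J + J²/4 + (-355 + J)*(971 + J)/4)
-801900/z(a(-10)) = -801900/(-344705/4 + (√2*√(-10))²/2 + 410*(√2*√(-10))) = -801900/(-344705/4 + (√2*(I*√10))²/2 + 410*(√2*(I*√10))) = -801900/(-344705/4 + (2*I*√5)²/2 + 410*(2*I*√5)) = -801900/(-344705/4 + (½)*(-20) + 820*I*√5) = -801900/(-344705/4 - 10 + 820*I*√5) = -801900/(-344745/4 + 820*I*√5)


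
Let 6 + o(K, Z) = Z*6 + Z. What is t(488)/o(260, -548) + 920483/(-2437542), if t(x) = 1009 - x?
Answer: -1201613767/2341259091 ≈ -0.51323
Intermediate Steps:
o(K, Z) = -6 + 7*Z (o(K, Z) = -6 + (Z*6 + Z) = -6 + (6*Z + Z) = -6 + 7*Z)
t(488)/o(260, -548) + 920483/(-2437542) = (1009 - 1*488)/(-6 + 7*(-548)) + 920483/(-2437542) = (1009 - 488)/(-6 - 3836) + 920483*(-1/2437542) = 521/(-3842) - 920483/2437542 = 521*(-1/3842) - 920483/2437542 = -521/3842 - 920483/2437542 = -1201613767/2341259091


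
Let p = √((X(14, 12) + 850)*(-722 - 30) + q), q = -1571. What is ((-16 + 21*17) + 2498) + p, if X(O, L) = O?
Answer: 2839 + I*√651299 ≈ 2839.0 + 807.03*I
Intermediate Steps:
p = I*√651299 (p = √((14 + 850)*(-722 - 30) - 1571) = √(864*(-752) - 1571) = √(-649728 - 1571) = √(-651299) = I*√651299 ≈ 807.03*I)
((-16 + 21*17) + 2498) + p = ((-16 + 21*17) + 2498) + I*√651299 = ((-16 + 357) + 2498) + I*√651299 = (341 + 2498) + I*√651299 = 2839 + I*√651299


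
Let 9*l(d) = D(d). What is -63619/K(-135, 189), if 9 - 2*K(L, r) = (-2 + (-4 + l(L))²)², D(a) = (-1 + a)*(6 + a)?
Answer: 10306278/1160007170618155 ≈ 8.8847e-9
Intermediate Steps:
l(d) = -⅔ + d²/9 + 5*d/9 (l(d) = (-6 + d² + 5*d)/9 = -⅔ + d²/9 + 5*d/9)
K(L, r) = 9/2 - (-2 + (-14/3 + L²/9 + 5*L/9)²)²/2 (K(L, r) = 9/2 - (-2 + (-4 + (-⅔ + L²/9 + 5*L/9))²)²/2 = 9/2 - (-2 + (-14/3 + L²/9 + 5*L/9)²)²/2)
-63619/K(-135, 189) = -63619/(9/2 - (-162 + (-42 + (-135)² + 5*(-135))²)²/13122) = -63619/(9/2 - (-162 + (-42 + 18225 - 675)²)²/13122) = -63619/(9/2 - (-162 + 17508²)²/13122) = -63619/(9/2 - (-162 + 306530064)²/13122) = -63619/(9/2 - 1/13122*306529902²) = -63619/(9/2 - 1/13122*93960580820129604) = -63619/(9/2 - 580003585309442/81) = -63619/(-1160007170618155/162) = -63619*(-162/1160007170618155) = 10306278/1160007170618155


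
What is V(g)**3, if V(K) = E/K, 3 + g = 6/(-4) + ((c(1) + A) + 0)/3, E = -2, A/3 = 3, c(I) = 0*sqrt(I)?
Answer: 64/27 ≈ 2.3704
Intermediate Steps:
c(I) = 0
A = 9 (A = 3*3 = 9)
g = -3/2 (g = -3 + (6/(-4) + ((0 + 9) + 0)/3) = -3 + (6*(-1/4) + (9 + 0)*(1/3)) = -3 + (-3/2 + 9*(1/3)) = -3 + (-3/2 + 3) = -3 + 3/2 = -3/2 ≈ -1.5000)
V(K) = -2/K
V(g)**3 = (-2/(-3/2))**3 = (-2*(-2/3))**3 = (4/3)**3 = 64/27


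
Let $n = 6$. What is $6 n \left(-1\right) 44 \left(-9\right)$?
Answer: $14256$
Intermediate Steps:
$6 n \left(-1\right) 44 \left(-9\right) = 6 \cdot 6 \left(-1\right) 44 \left(-9\right) = 36 \left(-1\right) 44 \left(-9\right) = \left(-36\right) 44 \left(-9\right) = \left(-1584\right) \left(-9\right) = 14256$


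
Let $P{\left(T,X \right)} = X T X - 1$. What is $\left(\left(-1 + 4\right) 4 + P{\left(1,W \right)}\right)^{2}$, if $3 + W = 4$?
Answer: $144$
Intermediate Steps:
$W = 1$ ($W = -3 + 4 = 1$)
$P{\left(T,X \right)} = -1 + T X^{2}$ ($P{\left(T,X \right)} = T X X - 1 = T X^{2} - 1 = -1 + T X^{2}$)
$\left(\left(-1 + 4\right) 4 + P{\left(1,W \right)}\right)^{2} = \left(\left(-1 + 4\right) 4 - \left(1 - 1^{2}\right)\right)^{2} = \left(3 \cdot 4 + \left(-1 + 1 \cdot 1\right)\right)^{2} = \left(12 + \left(-1 + 1\right)\right)^{2} = \left(12 + 0\right)^{2} = 12^{2} = 144$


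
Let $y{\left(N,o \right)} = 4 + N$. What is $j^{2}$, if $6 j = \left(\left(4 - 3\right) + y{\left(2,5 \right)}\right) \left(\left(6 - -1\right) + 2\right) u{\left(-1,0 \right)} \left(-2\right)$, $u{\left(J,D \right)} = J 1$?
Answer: $441$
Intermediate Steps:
$u{\left(J,D \right)} = J$
$j = 21$ ($j = \frac{\left(\left(4 - 3\right) + \left(4 + 2\right)\right) \left(\left(6 - -1\right) + 2\right) \left(-1\right) \left(-2\right)}{6} = \frac{\left(1 + 6\right) \left(\left(6 + 1\right) + 2\right) \left(-1\right) \left(-2\right)}{6} = \frac{7 \left(7 + 2\right) \left(-1\right) \left(-2\right)}{6} = \frac{7 \cdot 9 \left(-1\right) \left(-2\right)}{6} = \frac{7 \left(-9\right) \left(-2\right)}{6} = \frac{\left(-63\right) \left(-2\right)}{6} = \frac{1}{6} \cdot 126 = 21$)
$j^{2} = 21^{2} = 441$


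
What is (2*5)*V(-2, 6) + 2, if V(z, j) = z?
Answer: -18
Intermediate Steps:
(2*5)*V(-2, 6) + 2 = (2*5)*(-2) + 2 = 10*(-2) + 2 = -20 + 2 = -18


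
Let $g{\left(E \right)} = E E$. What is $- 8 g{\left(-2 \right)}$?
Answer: $-32$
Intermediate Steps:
$g{\left(E \right)} = E^{2}$
$- 8 g{\left(-2 \right)} = - 8 \left(-2\right)^{2} = \left(-8\right) 4 = -32$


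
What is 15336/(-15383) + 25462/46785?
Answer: -325812814/719693655 ≈ -0.45271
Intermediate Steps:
15336/(-15383) + 25462/46785 = 15336*(-1/15383) + 25462*(1/46785) = -15336/15383 + 25462/46785 = -325812814/719693655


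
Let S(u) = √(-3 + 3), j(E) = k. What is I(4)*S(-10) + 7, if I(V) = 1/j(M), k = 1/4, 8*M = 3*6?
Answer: 7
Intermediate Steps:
M = 9/4 (M = (3*6)/8 = (⅛)*18 = 9/4 ≈ 2.2500)
k = ¼ ≈ 0.25000
j(E) = ¼
I(V) = 4 (I(V) = 1/(¼) = 4)
S(u) = 0 (S(u) = √0 = 0)
I(4)*S(-10) + 7 = 4*0 + 7 = 0 + 7 = 7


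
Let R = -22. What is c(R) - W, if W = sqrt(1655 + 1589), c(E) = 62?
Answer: 62 - 2*sqrt(811) ≈ 5.0439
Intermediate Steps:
W = 2*sqrt(811) (W = sqrt(3244) = 2*sqrt(811) ≈ 56.956)
c(R) - W = 62 - 2*sqrt(811)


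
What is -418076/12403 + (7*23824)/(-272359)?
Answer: -115935184788/3378068677 ≈ -34.320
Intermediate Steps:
-418076/12403 + (7*23824)/(-272359) = -418076*1/12403 + 166768*(-1/272359) = -418076/12403 - 166768/272359 = -115935184788/3378068677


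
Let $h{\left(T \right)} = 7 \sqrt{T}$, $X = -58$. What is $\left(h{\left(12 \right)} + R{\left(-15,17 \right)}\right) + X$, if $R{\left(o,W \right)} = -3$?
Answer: $-61 + 14 \sqrt{3} \approx -36.751$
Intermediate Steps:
$\left(h{\left(12 \right)} + R{\left(-15,17 \right)}\right) + X = \left(7 \sqrt{12} - 3\right) - 58 = \left(7 \cdot 2 \sqrt{3} - 3\right) - 58 = \left(14 \sqrt{3} - 3\right) - 58 = \left(-3 + 14 \sqrt{3}\right) - 58 = -61 + 14 \sqrt{3}$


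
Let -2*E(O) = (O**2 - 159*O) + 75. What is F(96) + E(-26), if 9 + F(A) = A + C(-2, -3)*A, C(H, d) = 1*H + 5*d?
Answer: -7975/2 ≈ -3987.5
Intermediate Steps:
C(H, d) = H + 5*d
E(O) = -75/2 - O**2/2 + 159*O/2 (E(O) = -((O**2 - 159*O) + 75)/2 = -(75 + O**2 - 159*O)/2 = -75/2 - O**2/2 + 159*O/2)
F(A) = -9 - 16*A (F(A) = -9 + (A + (-2 + 5*(-3))*A) = -9 + (A + (-2 - 15)*A) = -9 + (A - 17*A) = -9 - 16*A)
F(96) + E(-26) = (-9 - 16*96) + (-75/2 - 1/2*(-26)**2 + (159/2)*(-26)) = (-9 - 1536) + (-75/2 - 1/2*676 - 2067) = -1545 + (-75/2 - 338 - 2067) = -1545 - 4885/2 = -7975/2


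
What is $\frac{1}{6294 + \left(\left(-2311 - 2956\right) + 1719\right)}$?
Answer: $\frac{1}{2746} \approx 0.00036417$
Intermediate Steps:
$\frac{1}{6294 + \left(\left(-2311 - 2956\right) + 1719\right)} = \frac{1}{6294 + \left(-5267 + 1719\right)} = \frac{1}{6294 - 3548} = \frac{1}{2746}$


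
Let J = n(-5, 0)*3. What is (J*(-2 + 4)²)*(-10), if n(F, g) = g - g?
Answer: 0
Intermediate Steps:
n(F, g) = 0
J = 0 (J = 0*3 = 0)
(J*(-2 + 4)²)*(-10) = (0*(-2 + 4)²)*(-10) = (0*2²)*(-10) = (0*4)*(-10) = 0*(-10) = 0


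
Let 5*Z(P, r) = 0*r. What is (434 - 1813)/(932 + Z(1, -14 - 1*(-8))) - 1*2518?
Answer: -2348155/932 ≈ -2519.5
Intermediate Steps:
Z(P, r) = 0 (Z(P, r) = (0*r)/5 = (⅕)*0 = 0)
(434 - 1813)/(932 + Z(1, -14 - 1*(-8))) - 1*2518 = (434 - 1813)/(932 + 0) - 1*2518 = -1379/932 - 2518 = -2348155/932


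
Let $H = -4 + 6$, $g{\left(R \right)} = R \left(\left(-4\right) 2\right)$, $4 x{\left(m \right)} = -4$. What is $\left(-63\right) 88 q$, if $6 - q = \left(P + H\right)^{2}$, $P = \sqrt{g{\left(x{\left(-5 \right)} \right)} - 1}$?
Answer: $27720 + 22176 \sqrt{7} \approx 86392.0$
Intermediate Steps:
$x{\left(m \right)} = -1$ ($x{\left(m \right)} = \frac{1}{4} \left(-4\right) = -1$)
$g{\left(R \right)} = - 8 R$ ($g{\left(R \right)} = R \left(-8\right) = - 8 R$)
$H = 2$
$P = \sqrt{7}$ ($P = \sqrt{\left(-8\right) \left(-1\right) - 1} = \sqrt{8 - 1} = \sqrt{7} \approx 2.6458$)
$q = 6 - \left(2 + \sqrt{7}\right)^{2}$ ($q = 6 - \left(\sqrt{7} + 2\right)^{2} = 6 - \left(2 + \sqrt{7}\right)^{2} \approx -15.583$)
$\left(-63\right) 88 q = \left(-63\right) 88 \left(6 - \left(2 + \sqrt{7}\right)^{2}\right) = - 5544 \left(6 - \left(2 + \sqrt{7}\right)^{2}\right) = -33264 + 5544 \left(2 + \sqrt{7}\right)^{2}$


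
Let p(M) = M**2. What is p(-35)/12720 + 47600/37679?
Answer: 130325755/95855376 ≈ 1.3596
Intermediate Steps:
p(-35)/12720 + 47600/37679 = (-35)**2/12720 + 47600/37679 = 1225*(1/12720) + 47600*(1/37679) = 245/2544 + 47600/37679 = 130325755/95855376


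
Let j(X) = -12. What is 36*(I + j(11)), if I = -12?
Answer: -864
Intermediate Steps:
36*(I + j(11)) = 36*(-12 - 12) = 36*(-24) = -864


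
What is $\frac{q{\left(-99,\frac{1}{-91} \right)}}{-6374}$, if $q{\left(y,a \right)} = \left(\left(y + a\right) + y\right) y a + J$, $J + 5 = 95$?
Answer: $\frac{1038591}{52783094} \approx 0.019677$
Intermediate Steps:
$J = 90$ ($J = -5 + 95 = 90$)
$q{\left(y,a \right)} = 90 + a y \left(a + 2 y\right)$ ($q{\left(y,a \right)} = \left(\left(y + a\right) + y\right) y a + 90 = \left(\left(a + y\right) + y\right) y a + 90 = \left(a + 2 y\right) y a + 90 = y \left(a + 2 y\right) a + 90 = a y \left(a + 2 y\right) + 90 = 90 + a y \left(a + 2 y\right)$)
$\frac{q{\left(-99,\frac{1}{-91} \right)}}{-6374} = \frac{90 - 99 \left(\frac{1}{-91}\right)^{2} + \frac{2 \left(-99\right)^{2}}{-91}}{-6374} = \left(90 - 99 \left(- \frac{1}{91}\right)^{2} + 2 \left(- \frac{1}{91}\right) 9801\right) \left(- \frac{1}{6374}\right) = \left(90 - \frac{99}{8281} - \frac{19602}{91}\right) \left(- \frac{1}{6374}\right) = \left(- \frac{1038591}{8281}\right) \left(- \frac{1}{6374}\right) = \frac{1038591}{52783094}$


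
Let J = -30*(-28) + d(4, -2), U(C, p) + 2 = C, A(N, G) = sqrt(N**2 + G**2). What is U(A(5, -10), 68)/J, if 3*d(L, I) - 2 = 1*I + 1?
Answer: -6/2521 + 15*sqrt(5)/2521 ≈ 0.010925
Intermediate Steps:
d(L, I) = 1 + I/3 (d(L, I) = 2/3 + (1*I + 1)/3 = 2/3 + (I + 1)/3 = 2/3 + (1 + I)/3 = 2/3 + (1/3 + I/3) = 1 + I/3)
A(N, G) = sqrt(G**2 + N**2)
U(C, p) = -2 + C
J = 2521/3 (J = -30*(-28) + (1 + (1/3)*(-2)) = 840 + (1 - 2/3) = 840 + 1/3 = 2521/3 ≈ 840.33)
U(A(5, -10), 68)/J = (-2 + sqrt((-10)**2 + 5**2))/(2521/3) = (-2 + sqrt(100 + 25))*(3/2521) = (-2 + sqrt(125))*(3/2521) = (-2 + 5*sqrt(5))*(3/2521) = -6/2521 + 15*sqrt(5)/2521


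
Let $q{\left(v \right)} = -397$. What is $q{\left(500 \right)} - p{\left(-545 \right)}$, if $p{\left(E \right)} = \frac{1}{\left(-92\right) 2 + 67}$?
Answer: $- \frac{46448}{117} \approx -396.99$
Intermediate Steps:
$p{\left(E \right)} = - \frac{1}{117}$ ($p{\left(E \right)} = \frac{1}{-184 + 67} = \frac{1}{-117} = - \frac{1}{117}$)
$q{\left(500 \right)} - p{\left(-545 \right)} = -397 - - \frac{1}{117} = -397 + \frac{1}{117} = - \frac{46448}{117}$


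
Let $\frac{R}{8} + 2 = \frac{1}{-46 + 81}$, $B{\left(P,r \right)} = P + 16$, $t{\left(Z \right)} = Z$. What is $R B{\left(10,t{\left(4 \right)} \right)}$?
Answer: $- \frac{14352}{35} \approx -410.06$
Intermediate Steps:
$B{\left(P,r \right)} = 16 + P$
$R = - \frac{552}{35}$ ($R = -16 + \frac{8}{-46 + 81} = -16 + \frac{8}{35} = - \frac{552}{35} \approx -15.771$)
$R B{\left(10,t{\left(4 \right)} \right)} = - \frac{552 \left(16 + 10\right)}{35} = \left(- \frac{552}{35}\right) 26 = - \frac{14352}{35}$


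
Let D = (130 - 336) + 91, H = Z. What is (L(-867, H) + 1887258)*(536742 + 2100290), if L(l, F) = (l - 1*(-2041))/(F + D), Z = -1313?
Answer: 1776702452588500/357 ≈ 4.9768e+12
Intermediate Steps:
H = -1313
D = -115 (D = -206 + 91 = -115)
L(l, F) = (2041 + l)/(-115 + F) (L(l, F) = (l - 1*(-2041))/(F - 115) = (l + 2041)/(-115 + F) = (2041 + l)/(-115 + F))
(L(-867, H) + 1887258)*(536742 + 2100290) = ((2041 - 867)/(-115 - 1313) + 1887258)*(536742 + 2100290) = (1174/(-1428) + 1887258)*2637032 = (-1/1428*1174 + 1887258)*2637032 = (-587/714 + 1887258)*2637032 = (1347501625/714)*2637032 = 1776702452588500/357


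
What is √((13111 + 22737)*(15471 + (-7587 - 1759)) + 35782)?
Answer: √219604782 ≈ 14819.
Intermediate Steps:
√((13111 + 22737)*(15471 + (-7587 - 1759)) + 35782) = √(35848*(15471 - 9346) + 35782) = √(35848*6125 + 35782) = √(219569000 + 35782) = √219604782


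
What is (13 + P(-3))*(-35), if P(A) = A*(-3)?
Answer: -770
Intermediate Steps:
P(A) = -3*A
(13 + P(-3))*(-35) = (13 - 3*(-3))*(-35) = (13 + 9)*(-35) = 22*(-35) = -770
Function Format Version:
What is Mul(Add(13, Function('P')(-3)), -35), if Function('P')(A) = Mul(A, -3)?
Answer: -770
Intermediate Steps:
Function('P')(A) = Mul(-3, A)
Mul(Add(13, Function('P')(-3)), -35) = Mul(Add(13, Mul(-3, -3)), -35) = Mul(Add(13, 9), -35) = Mul(22, -35) = -770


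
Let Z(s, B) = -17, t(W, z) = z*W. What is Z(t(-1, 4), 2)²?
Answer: 289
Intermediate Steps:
t(W, z) = W*z
Z(t(-1, 4), 2)² = (-17)² = 289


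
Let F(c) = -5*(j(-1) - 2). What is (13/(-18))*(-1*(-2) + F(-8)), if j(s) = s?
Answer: -221/18 ≈ -12.278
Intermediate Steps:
F(c) = 15 (F(c) = -5*(-1 - 2) = -5*(-3) = 15)
(13/(-18))*(-1*(-2) + F(-8)) = (13/(-18))*(-1*(-2) + 15) = (13*(-1/18))*(2 + 15) = -13/18*17 = -221/18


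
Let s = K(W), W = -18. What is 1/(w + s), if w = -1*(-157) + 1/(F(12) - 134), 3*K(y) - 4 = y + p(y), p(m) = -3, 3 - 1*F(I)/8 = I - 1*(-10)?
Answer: 858/129841 ≈ 0.0066081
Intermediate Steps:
F(I) = -56 - 8*I (F(I) = 24 - 8*(I - 1*(-10)) = 24 - 8*(I + 10) = 24 - 8*(10 + I) = 24 + (-80 - 8*I) = -56 - 8*I)
K(y) = 1/3 + y/3 (K(y) = 4/3 + (y - 3)/3 = 4/3 + (-3 + y)/3 = 4/3 + (-1 + y/3) = 1/3 + y/3)
w = 44901/286 (w = -1*(-157) + 1/((-56 - 8*12) - 134) = 157 + 1/((-56 - 96) - 134) = 157 + 1/(-152 - 134) = 157 + 1/(-286) = 157 - 1/286 = 44901/286 ≈ 157.00)
s = -17/3 (s = 1/3 + (1/3)*(-18) = 1/3 - 6 = -17/3 ≈ -5.6667)
1/(w + s) = 1/(44901/286 - 17/3) = 1/(129841/858) = 858/129841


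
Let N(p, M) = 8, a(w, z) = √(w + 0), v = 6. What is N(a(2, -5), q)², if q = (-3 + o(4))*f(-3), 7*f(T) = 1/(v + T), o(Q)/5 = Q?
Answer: 64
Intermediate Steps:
o(Q) = 5*Q
a(w, z) = √w
f(T) = 1/(7*(6 + T))
q = 17/21 (q = (-3 + 5*4)*(1/(7*(6 - 3))) = (-3 + 20)*((⅐)/3) = 17*((⅐)*(⅓)) = 17*(1/21) = 17/21 ≈ 0.80952)
N(a(2, -5), q)² = 8² = 64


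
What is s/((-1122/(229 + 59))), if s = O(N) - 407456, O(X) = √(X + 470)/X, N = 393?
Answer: 1150464/11 - 16*√863/24497 ≈ 1.0459e+5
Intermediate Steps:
O(X) = √(470 + X)/X
s = -407456 + √863/393 (s = √(470 + 393)/393 - 407456 = √863/393 - 407456 = -407456 + √863/393 ≈ -4.0746e+5)
s/((-1122/(229 + 59))) = (-407456 + √863/393)/((-1122/(229 + 59))) = (-407456 + √863/393)/((-1122/288)) = (-407456 + √863/393)/((-1122*1/288)) = (-407456 + √863/393)/(-187/48) = (-407456 + √863/393)*(-48/187) = 1150464/11 - 16*√863/24497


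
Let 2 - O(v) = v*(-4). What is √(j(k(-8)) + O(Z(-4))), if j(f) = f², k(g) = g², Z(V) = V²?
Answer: √4162 ≈ 64.514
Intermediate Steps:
O(v) = 2 + 4*v (O(v) = 2 - v*(-4) = 2 - (-4)*v = 2 + 4*v)
√(j(k(-8)) + O(Z(-4))) = √(((-8)²)² + (2 + 4*(-4)²)) = √(64² + (2 + 4*16)) = √(4096 + (2 + 64)) = √(4096 + 66) = √4162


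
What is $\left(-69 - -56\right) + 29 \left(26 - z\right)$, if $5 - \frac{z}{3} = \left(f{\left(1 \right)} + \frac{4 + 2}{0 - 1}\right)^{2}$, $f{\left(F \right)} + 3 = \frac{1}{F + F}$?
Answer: $\frac{26367}{4} \approx 6591.8$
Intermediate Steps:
$f{\left(F \right)} = -3 + \frac{1}{2 F}$ ($f{\left(F \right)} = -3 + \frac{1}{F + F} = -3 + \frac{1}{2 F}$)
$z = - \frac{807}{4}$ ($z = 15 - 3 \left(\left(-3 + \frac{1}{2 \cdot 1}\right) + \frac{4 + 2}{0 - 1}\right)^{2} = 15 - 3 \left(\left(-3 + \frac{1}{2} \cdot 1\right) + \frac{6}{-1}\right)^{2} = 15 - 3 \left(\left(-3 + \frac{1}{2}\right) + 6 \left(-1\right)\right)^{2} = 15 - 3 \left(- \frac{5}{2} - 6\right)^{2} = 15 - 3 \left(- \frac{17}{2}\right)^{2} = 15 - \frac{867}{4} = - \frac{807}{4} \approx -201.75$)
$\left(-69 - -56\right) + 29 \left(26 - z\right) = \left(-69 - -56\right) + 29 \left(26 - - \frac{807}{4}\right) = \left(-69 + 56\right) + 29 \left(26 + \frac{807}{4}\right) = -13 + 29 \cdot \frac{911}{4} = -13 + \frac{26419}{4} = \frac{26367}{4}$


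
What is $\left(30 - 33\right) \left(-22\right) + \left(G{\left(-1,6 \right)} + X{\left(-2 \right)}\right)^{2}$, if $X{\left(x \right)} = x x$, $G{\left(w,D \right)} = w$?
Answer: $75$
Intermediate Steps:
$X{\left(x \right)} = x^{2}$
$\left(30 - 33\right) \left(-22\right) + \left(G{\left(-1,6 \right)} + X{\left(-2 \right)}\right)^{2} = \left(30 - 33\right) \left(-22\right) + \left(-1 + \left(-2\right)^{2}\right)^{2} = \left(-3\right) \left(-22\right) + \left(-1 + 4\right)^{2} = 66 + 3^{2} = 66 + 9 = 75$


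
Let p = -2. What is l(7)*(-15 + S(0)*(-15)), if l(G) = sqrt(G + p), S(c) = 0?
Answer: -15*sqrt(5) ≈ -33.541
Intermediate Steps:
l(G) = sqrt(-2 + G) (l(G) = sqrt(G - 2) = sqrt(-2 + G))
l(7)*(-15 + S(0)*(-15)) = sqrt(-2 + 7)*(-15 + 0*(-15)) = sqrt(5)*(-15 + 0) = sqrt(5)*(-15) = -15*sqrt(5)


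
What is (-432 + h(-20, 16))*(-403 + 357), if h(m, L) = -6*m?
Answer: 14352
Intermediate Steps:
(-432 + h(-20, 16))*(-403 + 357) = (-432 - 6*(-20))*(-403 + 357) = (-432 + 120)*(-46) = -312*(-46) = 14352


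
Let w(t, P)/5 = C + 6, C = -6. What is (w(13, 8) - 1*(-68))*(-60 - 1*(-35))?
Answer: -1700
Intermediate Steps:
w(t, P) = 0 (w(t, P) = 5*(-6 + 6) = 5*0 = 0)
(w(13, 8) - 1*(-68))*(-60 - 1*(-35)) = (0 - 1*(-68))*(-60 - 1*(-35)) = (0 + 68)*(-60 + 35) = 68*(-25) = -1700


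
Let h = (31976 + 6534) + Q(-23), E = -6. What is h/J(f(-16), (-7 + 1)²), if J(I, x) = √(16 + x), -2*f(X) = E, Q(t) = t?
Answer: 38487*√13/26 ≈ 5337.2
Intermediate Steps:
f(X) = 3 (f(X) = -½*(-6) = 3)
h = 38487 (h = (31976 + 6534) - 23 = 38510 - 23 = 38487)
h/J(f(-16), (-7 + 1)²) = 38487/(√(16 + (-7 + 1)²)) = 38487/(√(16 + (-6)²)) = 38487/(√(16 + 36)) = 38487/(√52) = 38487/((2*√13)) = 38487*(√13/26) = 38487*√13/26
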